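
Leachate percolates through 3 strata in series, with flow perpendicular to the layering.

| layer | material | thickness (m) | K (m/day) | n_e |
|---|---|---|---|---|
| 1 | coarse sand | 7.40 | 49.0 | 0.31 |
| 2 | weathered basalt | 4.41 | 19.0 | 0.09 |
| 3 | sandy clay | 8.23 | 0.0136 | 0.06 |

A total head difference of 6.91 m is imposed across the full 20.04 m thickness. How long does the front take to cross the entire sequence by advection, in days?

With flow normal to the layers, continuity requires the same specific discharge q through every layer.
Σ(b_i/K_i) = 7.40/49.0 + 4.41/19.0 + 8.23/0.0136 = 605.5 d.
q = Δh / Σ(b_i/K_i) = 6.91 / 605.5 = 0.01141 m/day.
In each layer the seepage velocity is v_i = q/n_i, so the layer transit time is t_i = b_i·n_i / q:
  layer 1 (coarse sand): t_1 = 7.40 × 0.31 / 0.01141 = 201.0 d
  layer 2 (weathered basalt): t_2 = 4.41 × 0.09 / 0.01141 = 34.78 d
  layer 3 (sandy clay): t_3 = 8.23 × 0.06 / 0.01141 = 43.27 d
Total t = Σ t_i = 279.1 days.

279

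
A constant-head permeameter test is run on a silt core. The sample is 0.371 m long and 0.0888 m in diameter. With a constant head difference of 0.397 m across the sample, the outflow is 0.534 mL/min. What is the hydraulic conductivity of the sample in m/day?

Cross-sectional area A = π·(d/2)² = π × (0.0888/2)² = 0.006193 m².
Convert discharge: 0.534 mL/min = 8.900e-09 m³/s.
Darcy's law rearranged: K = Q·L / (A·Δh) = 8.900e-09 × 0.371 / (0.006193 × 0.397) = 1.343e-06 m/s = 0.1160 m/day.

0.116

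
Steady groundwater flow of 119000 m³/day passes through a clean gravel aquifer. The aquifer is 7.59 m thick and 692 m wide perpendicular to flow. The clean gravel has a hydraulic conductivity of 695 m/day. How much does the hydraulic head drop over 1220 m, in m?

39.8

Cross-sectional area A = 692 × 7.59 = 5252 m².
From Q = K·A·i, i = Q / (K·A) = 119000 / (695.0 × 5252) = 0.03260.
Head loss Δh = i · L = 0.03260 × 1220 = 39.77 m.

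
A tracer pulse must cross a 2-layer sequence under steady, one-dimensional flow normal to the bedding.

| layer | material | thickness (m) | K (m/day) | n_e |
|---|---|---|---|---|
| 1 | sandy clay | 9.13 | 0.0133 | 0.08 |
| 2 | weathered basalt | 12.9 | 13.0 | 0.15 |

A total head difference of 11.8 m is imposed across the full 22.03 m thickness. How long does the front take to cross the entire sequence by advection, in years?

With flow normal to the layers, continuity requires the same specific discharge q through every layer.
Σ(b_i/K_i) = 9.13/0.0133 + 12.9/13.0 = 687.5 d.
q = Δh / Σ(b_i/K_i) = 11.8 / 687.5 = 0.01716 m/day.
In each layer the seepage velocity is v_i = q/n_i, so the layer transit time is t_i = b_i·n_i / q:
  layer 1 (sandy clay): t_1 = 9.13 × 0.08 / 0.01716 = 42.55 d
  layer 2 (weathered basalt): t_2 = 12.9 × 0.15 / 0.01716 = 112.7 d
Total t = Σ t_i = 155.3 days = 0.4251 years.

0.425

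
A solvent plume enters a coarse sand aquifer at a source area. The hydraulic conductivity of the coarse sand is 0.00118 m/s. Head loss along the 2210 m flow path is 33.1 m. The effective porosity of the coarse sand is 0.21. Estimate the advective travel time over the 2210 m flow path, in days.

304

Convert K: 0.00118 m/s × 86400 = 102.0 m/day.
Hydraulic gradient i = Δh / L = 33.1 / 2210 = 0.01498.
Darcy flux q = K · i = 102.0 × 0.01498 = 1.527 m/day.
Seepage velocity v = q / n_e = 1.527 / 0.21 = 7.271 m/day.
Travel time t = L / v = 2210 / 7.271 = 303.9 days.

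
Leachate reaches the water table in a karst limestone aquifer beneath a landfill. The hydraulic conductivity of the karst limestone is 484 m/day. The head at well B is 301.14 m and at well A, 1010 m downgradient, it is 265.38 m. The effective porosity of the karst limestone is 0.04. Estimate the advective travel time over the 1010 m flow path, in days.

Hydraulic gradient i = (301.14 − 265.38) / 1010 = 35.76 / 1010 = 0.03541.
Darcy flux q = K · i = 484.0 × 0.03541 = 17.14 m/day.
Seepage velocity v = q / n_e = 17.14 / 0.04 = 428.4 m/day.
Travel time t = L / v = 1010 / 428.4 = 2.358 days.

2.36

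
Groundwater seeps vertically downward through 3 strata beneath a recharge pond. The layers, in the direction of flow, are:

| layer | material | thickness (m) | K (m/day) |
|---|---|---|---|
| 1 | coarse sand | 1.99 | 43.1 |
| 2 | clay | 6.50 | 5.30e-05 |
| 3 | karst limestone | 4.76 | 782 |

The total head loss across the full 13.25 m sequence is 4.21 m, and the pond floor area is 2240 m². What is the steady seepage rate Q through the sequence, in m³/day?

0.0769

Flow is perpendicular to layering, so the layers act in series and the equivalent K is the thickness-weighted harmonic mean.
Total thickness L = 1.99 + 6.50 + 4.76 = 13.25 m.
Σ(b_i/K_i) = 1.99/43.1 + 6.50/5.30e-05 + 4.76/782 = 1.226e+05 d.
K_eq = L / Σ(b_i/K_i) = 13.25 / 1.226e+05 = 0.0001080 m/day.
Q = K_eq · A · (Δh/L) = 0.0001080 × 2240 × (4.21/13.25) = 0.07689 m³/day.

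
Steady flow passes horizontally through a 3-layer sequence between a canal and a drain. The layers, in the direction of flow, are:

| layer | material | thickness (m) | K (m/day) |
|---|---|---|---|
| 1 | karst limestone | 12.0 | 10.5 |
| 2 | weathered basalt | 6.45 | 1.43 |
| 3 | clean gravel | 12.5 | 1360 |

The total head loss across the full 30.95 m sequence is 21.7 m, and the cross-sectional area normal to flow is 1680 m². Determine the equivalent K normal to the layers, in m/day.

5.47

Flow is perpendicular to layering, so the layers act in series and the equivalent K is the thickness-weighted harmonic mean.
Total thickness L = 12.0 + 6.45 + 12.5 = 30.95 m.
Σ(b_i/K_i) = 12.0/10.5 + 6.45/1.43 + 12.5/1360 = 5.663 d.
K_eq = L / Σ(b_i/K_i) = 30.95 / 5.663 = 5.466 m/day.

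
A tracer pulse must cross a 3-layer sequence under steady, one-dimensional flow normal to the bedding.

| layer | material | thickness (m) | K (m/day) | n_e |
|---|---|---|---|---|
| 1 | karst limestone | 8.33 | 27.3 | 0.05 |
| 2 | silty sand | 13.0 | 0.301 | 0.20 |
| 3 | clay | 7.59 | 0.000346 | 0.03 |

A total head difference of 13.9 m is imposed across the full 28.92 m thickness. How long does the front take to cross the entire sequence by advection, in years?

With flow normal to the layers, continuity requires the same specific discharge q through every layer.
Σ(b_i/K_i) = 8.33/27.3 + 13.0/0.301 + 7.59/0.000346 = 21980 d.
q = Δh / Σ(b_i/K_i) = 13.9 / 21980 = 0.0006324 m/day.
In each layer the seepage velocity is v_i = q/n_i, so the layer transit time is t_i = b_i·n_i / q:
  layer 1 (karst limestone): t_1 = 8.33 × 0.05 / 0.0006324 = 658.6 d
  layer 2 (silty sand): t_2 = 13.0 × 0.20 / 0.0006324 = 4111 d
  layer 3 (clay): t_3 = 7.59 × 0.03 / 0.0006324 = 360.1 d
Total t = Σ t_i = 5130 days = 14.05 years.

14.0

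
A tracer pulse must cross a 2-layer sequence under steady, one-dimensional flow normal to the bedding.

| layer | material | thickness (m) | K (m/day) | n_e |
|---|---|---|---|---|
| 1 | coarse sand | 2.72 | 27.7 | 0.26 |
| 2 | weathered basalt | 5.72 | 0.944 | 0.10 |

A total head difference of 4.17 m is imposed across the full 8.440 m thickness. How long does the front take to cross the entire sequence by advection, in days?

1.89

With flow normal to the layers, continuity requires the same specific discharge q through every layer.
Σ(b_i/K_i) = 2.72/27.7 + 5.72/0.944 = 6.158 d.
q = Δh / Σ(b_i/K_i) = 4.17 / 6.158 = 0.6772 m/day.
In each layer the seepage velocity is v_i = q/n_i, so the layer transit time is t_i = b_i·n_i / q:
  layer 1 (coarse sand): t_1 = 2.72 × 0.26 / 0.6772 = 1.044 d
  layer 2 (weathered basalt): t_2 = 5.72 × 0.10 / 0.6772 = 0.8446 d
Total t = Σ t_i = 1.889 days.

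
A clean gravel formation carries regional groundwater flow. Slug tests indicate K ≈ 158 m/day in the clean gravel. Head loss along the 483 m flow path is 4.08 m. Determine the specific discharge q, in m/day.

1.33

Hydraulic gradient i = Δh / L = 4.08 / 483 = 0.008447.
Specific discharge q = K · i = 158.0 × 0.008447 = 1.335 m/day.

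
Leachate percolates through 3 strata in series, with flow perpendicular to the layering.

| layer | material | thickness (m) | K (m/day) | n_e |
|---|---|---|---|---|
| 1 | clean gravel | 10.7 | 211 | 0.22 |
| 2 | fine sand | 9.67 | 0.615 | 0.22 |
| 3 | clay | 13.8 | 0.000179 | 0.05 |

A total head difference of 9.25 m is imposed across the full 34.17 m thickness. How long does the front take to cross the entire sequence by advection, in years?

118

With flow normal to the layers, continuity requires the same specific discharge q through every layer.
Σ(b_i/K_i) = 10.7/211 + 9.67/0.615 + 13.8/0.000179 = 77111 d.
q = Δh / Σ(b_i/K_i) = 9.25 / 77111 = 0.0001200 m/day.
In each layer the seepage velocity is v_i = q/n_i, so the layer transit time is t_i = b_i·n_i / q:
  layer 1 (clean gravel): t_1 = 10.7 × 0.22 / 0.0001200 = 19624 d
  layer 2 (fine sand): t_2 = 9.67 × 0.22 / 0.0001200 = 17735 d
  layer 3 (clay): t_3 = 13.8 × 0.05 / 0.0001200 = 5752 d
Total t = Σ t_i = 43110 days = 118.0 years.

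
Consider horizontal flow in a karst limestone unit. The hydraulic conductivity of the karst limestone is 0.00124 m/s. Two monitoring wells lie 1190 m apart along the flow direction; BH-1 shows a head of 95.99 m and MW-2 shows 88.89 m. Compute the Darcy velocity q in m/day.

0.639

Convert K: 0.00124 m/s × 86400 = 107.1 m/day.
Hydraulic gradient i = (95.99 − 88.89) / 1190 = 7.1 / 1190 = 0.005966.
Specific discharge q = K · i = 107.1 × 0.005966 = 0.6392 m/day.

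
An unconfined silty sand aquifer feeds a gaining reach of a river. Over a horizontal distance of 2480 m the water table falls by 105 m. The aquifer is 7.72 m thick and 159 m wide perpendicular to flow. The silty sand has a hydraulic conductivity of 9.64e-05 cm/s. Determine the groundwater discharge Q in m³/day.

Convert K: 9.64e-05 cm/s × 864 = 0.08329 m/day.
Cross-sectional area A = 159 × 7.72 = 1227 m².
Hydraulic gradient i = Δh / L = 105 / 2480 = 0.04234.
Darcy's law: Q = K · A · i = 0.08329 × 1227 × 0.04234 = 4.329 m³/day.

4.33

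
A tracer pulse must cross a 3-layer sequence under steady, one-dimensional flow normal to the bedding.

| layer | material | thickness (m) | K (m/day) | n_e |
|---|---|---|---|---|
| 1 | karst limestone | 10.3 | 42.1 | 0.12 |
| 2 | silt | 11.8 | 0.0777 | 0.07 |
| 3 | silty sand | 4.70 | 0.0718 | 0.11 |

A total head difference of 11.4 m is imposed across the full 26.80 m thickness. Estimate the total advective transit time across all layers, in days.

With flow normal to the layers, continuity requires the same specific discharge q through every layer.
Σ(b_i/K_i) = 10.3/42.1 + 11.8/0.0777 + 4.70/0.0718 = 217.6 d.
q = Δh / Σ(b_i/K_i) = 11.4 / 217.6 = 0.05240 m/day.
In each layer the seepage velocity is v_i = q/n_i, so the layer transit time is t_i = b_i·n_i / q:
  layer 1 (karst limestone): t_1 = 10.3 × 0.12 / 0.05240 = 23.59 d
  layer 2 (silt): t_2 = 11.8 × 0.07 / 0.05240 = 15.76 d
  layer 3 (silty sand): t_3 = 4.70 × 0.11 / 0.05240 = 9.867 d
Total t = Σ t_i = 49.22 days.

49.2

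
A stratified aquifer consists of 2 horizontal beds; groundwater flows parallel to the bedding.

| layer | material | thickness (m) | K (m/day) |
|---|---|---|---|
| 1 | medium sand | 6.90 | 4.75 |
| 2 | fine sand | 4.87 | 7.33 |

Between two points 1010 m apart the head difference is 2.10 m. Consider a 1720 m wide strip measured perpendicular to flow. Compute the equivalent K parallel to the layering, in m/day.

Flow is parallel to layering, so each bed carries its own Darcy discharge and the transmissivities add.
Σ(K_i·b_i) = 4.75×6.90 + 7.33×4.87 = 68.47 m²/day.
Total thickness b = 11.77 m, so K_eq = Σ(K_i·b_i)/b = 5.818 m/day.

5.82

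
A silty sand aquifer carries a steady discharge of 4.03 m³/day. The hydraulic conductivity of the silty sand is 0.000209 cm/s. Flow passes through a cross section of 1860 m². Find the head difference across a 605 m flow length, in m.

7.26

Convert K: 0.000209 cm/s × 864 = 0.1806 m/day.
From Q = K·A·i, i = Q / (K·A) = 4.03 / (0.1806 × 1860) = 0.01200.
Head loss Δh = i · L = 0.01200 × 605 = 7.259 m.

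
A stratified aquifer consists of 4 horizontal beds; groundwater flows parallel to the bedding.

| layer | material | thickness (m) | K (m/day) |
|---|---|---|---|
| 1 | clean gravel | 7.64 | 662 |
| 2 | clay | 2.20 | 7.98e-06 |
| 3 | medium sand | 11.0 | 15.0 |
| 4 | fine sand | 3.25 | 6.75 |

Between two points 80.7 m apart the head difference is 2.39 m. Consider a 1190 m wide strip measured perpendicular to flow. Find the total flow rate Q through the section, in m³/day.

Flow is parallel to layering, so each bed carries its own Darcy discharge and the transmissivities add.
Σ(K_i·b_i) = 662×7.64 + 7.98e-06×2.20 + 15.0×11.0 + 6.75×3.25 = 5245 m²/day.
Hydraulic gradient i = Δh / L = 2.39 / 80.7 = 0.02962.
Q = Σ(K_i·b_i) · W · i = 5245 × 1190 × 0.02962 = 1.848e+05 m³/day.

185000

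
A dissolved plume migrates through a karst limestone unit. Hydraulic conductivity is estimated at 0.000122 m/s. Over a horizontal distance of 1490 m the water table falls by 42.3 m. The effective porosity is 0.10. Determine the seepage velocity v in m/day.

2.99

Convert K: 0.000122 m/s × 86400 = 10.54 m/day.
Hydraulic gradient i = Δh / L = 42.3 / 1490 = 0.02839.
Darcy flux q = K · i = 10.54 × 0.02839 = 0.2992 m/day.
Seepage velocity v = q / n_e = 0.2992 / 0.10 = 2.992 m/day.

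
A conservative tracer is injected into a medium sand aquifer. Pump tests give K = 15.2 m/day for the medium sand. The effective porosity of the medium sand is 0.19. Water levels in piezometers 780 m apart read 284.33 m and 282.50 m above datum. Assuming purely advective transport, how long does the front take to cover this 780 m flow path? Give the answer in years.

Hydraulic gradient i = (284.33 − 282.50) / 780 = 1.83 / 780 = 0.002346.
Darcy flux q = K · i = 15.20 × 0.002346 = 0.03566 m/day.
Seepage velocity v = q / n_e = 0.03566 / 0.19 = 0.1877 m/day.
Travel time t = L / v = 780 / 0.1877 = 4156 days = 11.38 years.

11.4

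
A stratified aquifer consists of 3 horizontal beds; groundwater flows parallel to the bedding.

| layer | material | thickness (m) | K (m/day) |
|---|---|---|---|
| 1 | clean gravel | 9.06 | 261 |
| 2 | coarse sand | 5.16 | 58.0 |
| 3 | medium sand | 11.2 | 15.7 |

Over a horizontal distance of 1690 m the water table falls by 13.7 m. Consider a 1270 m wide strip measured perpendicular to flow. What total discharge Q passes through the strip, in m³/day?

Flow is parallel to layering, so each bed carries its own Darcy discharge and the transmissivities add.
Σ(K_i·b_i) = 261×9.06 + 58.0×5.16 + 15.7×11.2 = 2840 m²/day.
Hydraulic gradient i = Δh / L = 13.7 / 1690 = 0.008107.
Q = Σ(K_i·b_i) · W · i = 2840 × 1270 × 0.008107 = 29236 m³/day.

29200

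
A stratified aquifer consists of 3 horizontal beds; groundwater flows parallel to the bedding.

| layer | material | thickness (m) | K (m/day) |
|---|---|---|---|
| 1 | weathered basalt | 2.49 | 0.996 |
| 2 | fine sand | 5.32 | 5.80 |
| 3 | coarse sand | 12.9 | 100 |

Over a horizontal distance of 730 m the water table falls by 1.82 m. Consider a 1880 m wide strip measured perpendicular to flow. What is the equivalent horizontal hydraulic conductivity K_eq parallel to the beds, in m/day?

63.9

Flow is parallel to layering, so each bed carries its own Darcy discharge and the transmissivities add.
Σ(K_i·b_i) = 0.996×2.49 + 5.80×5.32 + 100×12.9 = 1323 m²/day.
Total thickness b = 20.71 m, so K_eq = Σ(K_i·b_i)/b = 63.90 m/day.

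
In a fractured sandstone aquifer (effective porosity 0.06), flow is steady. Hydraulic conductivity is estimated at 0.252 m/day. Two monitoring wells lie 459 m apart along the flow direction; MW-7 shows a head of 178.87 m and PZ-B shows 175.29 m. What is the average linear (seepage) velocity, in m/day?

0.0328

Hydraulic gradient i = (178.87 − 175.29) / 459 = 3.58 / 459 = 0.007800.
Darcy flux q = K · i = 0.2520 × 0.007800 = 0.001965 m/day.
Seepage velocity v = q / n_e = 0.001965 / 0.06 = 0.03276 m/day.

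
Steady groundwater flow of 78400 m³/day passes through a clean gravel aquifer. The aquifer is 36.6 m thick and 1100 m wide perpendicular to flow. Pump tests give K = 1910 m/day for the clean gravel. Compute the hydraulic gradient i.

0.00102

Cross-sectional area A = 1100 × 36.6 = 40260 m².
From Q = K·A·i, i = Q / (K·A) = 78400 / (1910 × 40260) = 0.001020.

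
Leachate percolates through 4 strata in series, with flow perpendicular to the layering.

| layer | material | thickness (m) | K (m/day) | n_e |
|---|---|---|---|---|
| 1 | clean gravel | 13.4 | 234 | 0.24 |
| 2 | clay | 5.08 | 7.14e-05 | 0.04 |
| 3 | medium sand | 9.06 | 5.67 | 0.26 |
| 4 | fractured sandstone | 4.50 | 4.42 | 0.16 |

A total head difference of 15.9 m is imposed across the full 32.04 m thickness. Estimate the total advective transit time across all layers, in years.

With flow normal to the layers, continuity requires the same specific discharge q through every layer.
Σ(b_i/K_i) = 13.4/234 + 5.08/7.14e-05 + 9.06/5.67 + 4.50/4.42 = 71151 d.
q = Δh / Σ(b_i/K_i) = 15.9 / 71151 = 0.0002235 m/day.
In each layer the seepage velocity is v_i = q/n_i, so the layer transit time is t_i = b_i·n_i / q:
  layer 1 (clean gravel): t_1 = 13.4 × 0.24 / 0.0002235 = 14391 d
  layer 2 (clay): t_2 = 5.08 × 0.04 / 0.0002235 = 909.3 d
  layer 3 (medium sand): t_3 = 9.06 × 0.26 / 0.0002235 = 10541 d
  layer 4 (fractured sandstone): t_4 = 4.50 × 0.16 / 0.0002235 = 3222 d
Total t = Σ t_i = 29064 days = 79.57 years.

79.6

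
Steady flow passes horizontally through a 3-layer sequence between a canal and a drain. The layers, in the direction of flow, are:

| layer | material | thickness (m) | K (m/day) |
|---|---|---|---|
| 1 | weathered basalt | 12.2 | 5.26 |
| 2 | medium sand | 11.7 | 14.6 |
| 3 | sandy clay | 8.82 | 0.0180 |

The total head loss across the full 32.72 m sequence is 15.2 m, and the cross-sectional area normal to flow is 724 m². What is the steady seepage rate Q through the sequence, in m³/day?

Flow is perpendicular to layering, so the layers act in series and the equivalent K is the thickness-weighted harmonic mean.
Total thickness L = 12.2 + 11.7 + 8.82 = 32.72 m.
Σ(b_i/K_i) = 12.2/5.26 + 11.7/14.6 + 8.82/0.0180 = 493.1 d.
K_eq = L / Σ(b_i/K_i) = 32.72 / 493.1 = 0.06635 m/day.
Q = K_eq · A · (Δh/L) = 0.06635 × 724 × (15.2/32.72) = 22.32 m³/day.

22.3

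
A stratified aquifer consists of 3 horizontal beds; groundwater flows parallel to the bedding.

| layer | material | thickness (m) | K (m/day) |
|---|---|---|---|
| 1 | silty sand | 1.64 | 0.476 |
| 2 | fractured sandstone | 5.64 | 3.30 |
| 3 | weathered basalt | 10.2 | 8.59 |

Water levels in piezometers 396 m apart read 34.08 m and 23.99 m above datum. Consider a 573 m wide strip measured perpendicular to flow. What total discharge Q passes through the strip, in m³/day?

Flow is parallel to layering, so each bed carries its own Darcy discharge and the transmissivities add.
Σ(K_i·b_i) = 0.476×1.64 + 3.30×5.64 + 8.59×10.2 = 107.0 m²/day.
Hydraulic gradient i = (34.08 − 23.99) / 396 = 10.09 / 396 = 0.02548.
Q = Σ(K_i·b_i) · W · i = 107.0 × 573 × 0.02548 = 1562 m³/day.

1560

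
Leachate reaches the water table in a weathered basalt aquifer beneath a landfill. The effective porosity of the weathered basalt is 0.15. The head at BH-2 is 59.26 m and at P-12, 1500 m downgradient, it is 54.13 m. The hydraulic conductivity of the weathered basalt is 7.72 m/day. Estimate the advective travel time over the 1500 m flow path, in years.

23.3

Hydraulic gradient i = (59.26 − 54.13) / 1500 = 5.13 / 1500 = 0.003420.
Darcy flux q = K · i = 7.720 × 0.003420 = 0.02640 m/day.
Seepage velocity v = q / n_e = 0.02640 / 0.15 = 0.1760 m/day.
Travel time t = L / v = 1500 / 0.1760 = 8522 days = 23.33 years.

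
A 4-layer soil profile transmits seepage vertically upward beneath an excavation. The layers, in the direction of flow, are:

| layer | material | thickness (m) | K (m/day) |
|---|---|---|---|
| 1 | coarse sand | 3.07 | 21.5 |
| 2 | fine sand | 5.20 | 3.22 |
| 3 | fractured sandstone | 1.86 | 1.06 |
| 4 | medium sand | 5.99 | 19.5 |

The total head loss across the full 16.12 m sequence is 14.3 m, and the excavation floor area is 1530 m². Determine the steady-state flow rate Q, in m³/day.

Flow is perpendicular to layering, so the layers act in series and the equivalent K is the thickness-weighted harmonic mean.
Total thickness L = 3.07 + 5.20 + 1.86 + 5.99 = 16.12 m.
Σ(b_i/K_i) = 3.07/21.5 + 5.20/3.22 + 1.86/1.06 + 5.99/19.5 = 3.820 d.
K_eq = L / Σ(b_i/K_i) = 16.12 / 3.820 = 4.220 m/day.
Q = K_eq · A · (Δh/L) = 4.220 × 1530 × (14.3/16.12) = 5728 m³/day.

5730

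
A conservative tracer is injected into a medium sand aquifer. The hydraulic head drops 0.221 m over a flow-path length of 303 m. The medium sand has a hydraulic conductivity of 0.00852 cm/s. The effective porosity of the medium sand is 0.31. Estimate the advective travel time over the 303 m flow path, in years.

47.9

Convert K: 0.00852 cm/s × 864 = 7.361 m/day.
Hydraulic gradient i = Δh / L = 0.221 / 303 = 0.0007294.
Darcy flux q = K · i = 7.361 × 0.0007294 = 0.005369 m/day.
Seepage velocity v = q / n_e = 0.005369 / 0.31 = 0.01732 m/day.
Travel time t = L / v = 303 / 0.01732 = 17494 days = 47.90 years.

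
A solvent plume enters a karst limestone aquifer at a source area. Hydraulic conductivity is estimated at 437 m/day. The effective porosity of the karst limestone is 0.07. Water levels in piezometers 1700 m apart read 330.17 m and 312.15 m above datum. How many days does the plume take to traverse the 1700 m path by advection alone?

25.7

Hydraulic gradient i = (330.17 − 312.15) / 1700 = 18.02 / 1700 = 0.01060.
Darcy flux q = K · i = 437.0 × 0.01060 = 4.632 m/day.
Seepage velocity v = q / n_e = 4.632 / 0.07 = 66.17 m/day.
Travel time t = L / v = 1700 / 66.17 = 25.69 days.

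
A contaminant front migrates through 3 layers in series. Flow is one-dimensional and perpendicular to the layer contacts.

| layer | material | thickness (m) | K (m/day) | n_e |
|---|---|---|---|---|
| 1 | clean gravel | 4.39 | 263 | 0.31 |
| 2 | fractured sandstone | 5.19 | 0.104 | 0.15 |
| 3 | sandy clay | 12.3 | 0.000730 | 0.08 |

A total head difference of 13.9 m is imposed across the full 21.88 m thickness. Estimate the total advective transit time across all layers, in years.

10.4

With flow normal to the layers, continuity requires the same specific discharge q through every layer.
Σ(b_i/K_i) = 4.39/263 + 5.19/0.104 + 12.3/0.000730 = 16899 d.
q = Δh / Σ(b_i/K_i) = 13.9 / 16899 = 0.0008225 m/day.
In each layer the seepage velocity is v_i = q/n_i, so the layer transit time is t_i = b_i·n_i / q:
  layer 1 (clean gravel): t_1 = 4.39 × 0.31 / 0.0008225 = 1655 d
  layer 2 (fractured sandstone): t_2 = 5.19 × 0.15 / 0.0008225 = 946.5 d
  layer 3 (sandy clay): t_3 = 12.3 × 0.08 / 0.0008225 = 1196 d
Total t = Σ t_i = 3797 days = 10.40 years.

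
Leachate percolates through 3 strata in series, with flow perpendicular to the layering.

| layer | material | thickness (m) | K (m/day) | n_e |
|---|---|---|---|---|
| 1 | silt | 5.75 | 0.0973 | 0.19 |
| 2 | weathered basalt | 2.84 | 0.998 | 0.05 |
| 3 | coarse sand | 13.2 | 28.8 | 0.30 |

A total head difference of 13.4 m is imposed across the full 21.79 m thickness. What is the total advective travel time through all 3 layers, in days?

With flow normal to the layers, continuity requires the same specific discharge q through every layer.
Σ(b_i/K_i) = 5.75/0.0973 + 2.84/0.998 + 13.2/28.8 = 62.40 d.
q = Δh / Σ(b_i/K_i) = 13.4 / 62.40 = 0.2147 m/day.
In each layer the seepage velocity is v_i = q/n_i, so the layer transit time is t_i = b_i·n_i / q:
  layer 1 (silt): t_1 = 5.75 × 0.19 / 0.2147 = 5.087 d
  layer 2 (weathered basalt): t_2 = 2.84 × 0.05 / 0.2147 = 0.6612 d
  layer 3 (coarse sand): t_3 = 13.2 × 0.30 / 0.2147 = 18.44 d
Total t = Σ t_i = 24.19 days.

24.2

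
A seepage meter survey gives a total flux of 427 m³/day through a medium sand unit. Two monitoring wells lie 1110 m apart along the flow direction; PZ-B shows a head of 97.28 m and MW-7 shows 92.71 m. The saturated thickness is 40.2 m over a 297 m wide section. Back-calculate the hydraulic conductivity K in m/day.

Cross-sectional area A = 297 × 40.2 = 11939 m².
Hydraulic gradient i = (97.28 − 92.71) / 1110 = 4.57 / 1110 = 0.004117.
From Q = K·A·i, K = Q / (A·i) = 427 / (11939 × 0.004117) = 8.687 m/day.

8.69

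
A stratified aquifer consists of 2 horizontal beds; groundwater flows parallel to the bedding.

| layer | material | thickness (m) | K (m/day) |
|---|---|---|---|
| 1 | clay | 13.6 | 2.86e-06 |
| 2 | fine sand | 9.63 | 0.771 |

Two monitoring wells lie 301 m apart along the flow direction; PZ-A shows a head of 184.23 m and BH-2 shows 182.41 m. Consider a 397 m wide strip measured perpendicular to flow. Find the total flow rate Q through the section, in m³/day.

Flow is parallel to layering, so each bed carries its own Darcy discharge and the transmissivities add.
Σ(K_i·b_i) = 2.86e-06×13.6 + 0.771×9.63 = 7.425 m²/day.
Hydraulic gradient i = (184.23 − 182.41) / 301 = 1.82 / 301 = 0.006047.
Q = Σ(K_i·b_i) · W · i = 7.425 × 397 × 0.006047 = 17.82 m³/day.

17.8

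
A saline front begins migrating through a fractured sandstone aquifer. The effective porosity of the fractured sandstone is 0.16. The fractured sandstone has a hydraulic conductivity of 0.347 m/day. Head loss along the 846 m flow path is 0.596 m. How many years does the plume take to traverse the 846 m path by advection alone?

Hydraulic gradient i = Δh / L = 0.596 / 846 = 0.0007045.
Darcy flux q = K · i = 0.3470 × 0.0007045 = 0.0002445 m/day.
Seepage velocity v = q / n_e = 0.0002445 / 0.16 = 0.001528 m/day.
Travel time t = L / v = 846 / 0.001528 = 5.537e+05 days = 1516 years.

1520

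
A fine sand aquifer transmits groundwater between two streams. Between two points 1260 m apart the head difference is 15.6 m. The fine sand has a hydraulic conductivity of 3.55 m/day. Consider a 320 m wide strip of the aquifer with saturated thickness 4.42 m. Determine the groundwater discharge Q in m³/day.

Cross-sectional area A = 320 × 4.42 = 1414 m².
Hydraulic gradient i = Δh / L = 15.6 / 1260 = 0.01238.
Darcy's law: Q = K · A · i = 3.550 × 1414 × 0.01238 = 62.17 m³/day.

62.2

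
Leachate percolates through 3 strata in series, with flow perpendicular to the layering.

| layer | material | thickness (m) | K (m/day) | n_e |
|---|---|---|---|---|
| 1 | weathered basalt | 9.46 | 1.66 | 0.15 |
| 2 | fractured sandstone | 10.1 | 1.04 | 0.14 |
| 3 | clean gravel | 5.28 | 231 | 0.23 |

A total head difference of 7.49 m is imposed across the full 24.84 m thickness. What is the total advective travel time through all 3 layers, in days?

8.34

With flow normal to the layers, continuity requires the same specific discharge q through every layer.
Σ(b_i/K_i) = 9.46/1.66 + 10.1/1.04 + 5.28/231 = 15.43 d.
q = Δh / Σ(b_i/K_i) = 7.49 / 15.43 = 0.4853 m/day.
In each layer the seepage velocity is v_i = q/n_i, so the layer transit time is t_i = b_i·n_i / q:
  layer 1 (weathered basalt): t_1 = 9.46 × 0.15 / 0.4853 = 2.924 d
  layer 2 (fractured sandstone): t_2 = 10.1 × 0.14 / 0.4853 = 2.914 d
  layer 3 (clean gravel): t_3 = 5.28 × 0.23 / 0.4853 = 2.502 d
Total t = Σ t_i = 8.340 days.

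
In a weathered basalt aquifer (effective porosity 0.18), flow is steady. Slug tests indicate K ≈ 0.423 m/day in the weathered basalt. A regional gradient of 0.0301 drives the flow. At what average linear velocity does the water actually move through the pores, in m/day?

0.0707

Hydraulic gradient i = 0.0301.
Darcy flux q = K · i = 0.4230 × 0.03010 = 0.01273 m/day.
Seepage velocity v = q / n_e = 0.01273 / 0.18 = 0.07073 m/day.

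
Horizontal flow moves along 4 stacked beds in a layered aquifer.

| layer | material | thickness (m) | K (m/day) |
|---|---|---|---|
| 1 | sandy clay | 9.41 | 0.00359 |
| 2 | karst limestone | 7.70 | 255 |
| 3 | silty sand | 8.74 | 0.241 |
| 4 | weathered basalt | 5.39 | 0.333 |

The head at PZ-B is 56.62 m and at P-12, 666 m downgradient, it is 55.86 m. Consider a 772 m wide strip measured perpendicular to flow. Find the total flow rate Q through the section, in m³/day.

1730

Flow is parallel to layering, so each bed carries its own Darcy discharge and the transmissivities add.
Σ(K_i·b_i) = 0.00359×9.41 + 255×7.70 + 0.241×8.74 + 0.333×5.39 = 1967 m²/day.
Hydraulic gradient i = (56.62 − 55.86) / 666 = 0.76 / 666 = 0.001141.
Q = Σ(K_i·b_i) · W · i = 1967 × 772 × 0.001141 = 1733 m³/day.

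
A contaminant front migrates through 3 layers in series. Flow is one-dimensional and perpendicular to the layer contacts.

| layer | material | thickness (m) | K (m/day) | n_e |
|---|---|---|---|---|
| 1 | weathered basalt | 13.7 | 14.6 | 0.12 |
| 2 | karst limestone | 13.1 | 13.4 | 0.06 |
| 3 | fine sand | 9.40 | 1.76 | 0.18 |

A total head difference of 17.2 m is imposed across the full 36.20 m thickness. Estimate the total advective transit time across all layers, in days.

With flow normal to the layers, continuity requires the same specific discharge q through every layer.
Σ(b_i/K_i) = 13.7/14.6 + 13.1/13.4 + 9.40/1.76 = 7.257 d.
q = Δh / Σ(b_i/K_i) = 17.2 / 7.257 = 2.370 m/day.
In each layer the seepage velocity is v_i = q/n_i, so the layer transit time is t_i = b_i·n_i / q:
  layer 1 (weathered basalt): t_1 = 13.7 × 0.12 / 2.370 = 0.6936 d
  layer 2 (karst limestone): t_2 = 13.1 × 0.06 / 2.370 = 0.3316 d
  layer 3 (fine sand): t_3 = 9.40 × 0.18 / 2.370 = 0.7139 d
Total t = Σ t_i = 1.739 days.

1.74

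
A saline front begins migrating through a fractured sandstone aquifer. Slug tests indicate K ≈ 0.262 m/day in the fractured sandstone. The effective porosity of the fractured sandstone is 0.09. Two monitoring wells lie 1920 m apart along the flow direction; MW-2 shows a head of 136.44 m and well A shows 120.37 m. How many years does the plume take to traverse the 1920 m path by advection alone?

Hydraulic gradient i = (136.44 − 120.37) / 1920 = 16.07 / 1920 = 0.008370.
Darcy flux q = K · i = 0.2620 × 0.008370 = 0.002193 m/day.
Seepage velocity v = q / n_e = 0.002193 / 0.09 = 0.02437 m/day.
Travel time t = L / v = 1920 / 0.02437 = 78800 days = 215.7 years.

216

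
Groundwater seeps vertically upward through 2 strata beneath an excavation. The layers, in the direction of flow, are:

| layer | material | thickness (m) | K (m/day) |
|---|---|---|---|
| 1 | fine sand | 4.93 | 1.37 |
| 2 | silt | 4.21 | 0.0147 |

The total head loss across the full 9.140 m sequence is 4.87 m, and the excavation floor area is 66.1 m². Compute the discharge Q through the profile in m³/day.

1.11

Flow is perpendicular to layering, so the layers act in series and the equivalent K is the thickness-weighted harmonic mean.
Total thickness L = 4.93 + 4.21 = 9.140 m.
Σ(b_i/K_i) = 4.93/1.37 + 4.21/0.0147 = 290.0 d.
K_eq = L / Σ(b_i/K_i) = 9.140 / 290.0 = 0.03152 m/day.
Q = K_eq · A · (Δh/L) = 0.03152 × 66.1 × (4.87/9.140) = 1.110 m³/day.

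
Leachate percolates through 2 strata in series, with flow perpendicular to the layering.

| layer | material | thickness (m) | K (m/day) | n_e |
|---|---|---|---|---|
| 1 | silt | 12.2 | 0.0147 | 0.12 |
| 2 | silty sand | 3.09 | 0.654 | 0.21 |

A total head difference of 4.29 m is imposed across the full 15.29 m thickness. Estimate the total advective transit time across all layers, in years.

With flow normal to the layers, continuity requires the same specific discharge q through every layer.
Σ(b_i/K_i) = 12.2/0.0147 + 3.09/0.654 = 834.7 d.
q = Δh / Σ(b_i/K_i) = 4.29 / 834.7 = 0.005140 m/day.
In each layer the seepage velocity is v_i = q/n_i, so the layer transit time is t_i = b_i·n_i / q:
  layer 1 (silt): t_1 = 12.2 × 0.12 / 0.005140 = 284.8 d
  layer 2 (silty sand): t_2 = 3.09 × 0.21 / 0.005140 = 126.2 d
Total t = Σ t_i = 411.1 days = 1.125 years.

1.13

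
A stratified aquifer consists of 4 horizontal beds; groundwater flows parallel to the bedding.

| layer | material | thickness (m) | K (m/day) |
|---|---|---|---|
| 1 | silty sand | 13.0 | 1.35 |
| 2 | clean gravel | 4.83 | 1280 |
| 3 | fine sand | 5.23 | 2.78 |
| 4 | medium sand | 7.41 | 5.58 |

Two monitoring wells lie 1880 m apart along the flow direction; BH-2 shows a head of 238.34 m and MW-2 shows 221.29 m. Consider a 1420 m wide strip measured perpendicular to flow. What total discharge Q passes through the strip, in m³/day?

80600

Flow is parallel to layering, so each bed carries its own Darcy discharge and the transmissivities add.
Σ(K_i·b_i) = 1.35×13.0 + 1280×4.83 + 2.78×5.23 + 5.58×7.41 = 6256 m²/day.
Hydraulic gradient i = (238.34 − 221.29) / 1880 = 17.05 / 1880 = 0.009069.
Q = Σ(K_i·b_i) · W · i = 6256 × 1420 × 0.009069 = 80564 m³/day.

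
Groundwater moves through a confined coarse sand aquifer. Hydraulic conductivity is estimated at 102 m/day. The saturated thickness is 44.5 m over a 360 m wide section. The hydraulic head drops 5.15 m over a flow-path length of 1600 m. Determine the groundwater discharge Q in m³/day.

5260

Cross-sectional area A = 360 × 44.5 = 16020 m².
Hydraulic gradient i = Δh / L = 5.15 / 1600 = 0.003219.
Darcy's law: Q = K · A · i = 102.0 × 16020 × 0.003219 = 5260 m³/day.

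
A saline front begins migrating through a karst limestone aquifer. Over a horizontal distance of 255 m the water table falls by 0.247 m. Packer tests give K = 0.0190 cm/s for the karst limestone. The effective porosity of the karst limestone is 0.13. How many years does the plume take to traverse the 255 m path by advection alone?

5.71

Convert K: 0.0190 cm/s × 864 = 16.42 m/day.
Hydraulic gradient i = Δh / L = 0.247 / 255 = 0.0009686.
Darcy flux q = K · i = 16.42 × 0.0009686 = 0.01590 m/day.
Seepage velocity v = q / n_e = 0.01590 / 0.13 = 0.1223 m/day.
Travel time t = L / v = 255 / 0.1223 = 2085 days = 5.708 years.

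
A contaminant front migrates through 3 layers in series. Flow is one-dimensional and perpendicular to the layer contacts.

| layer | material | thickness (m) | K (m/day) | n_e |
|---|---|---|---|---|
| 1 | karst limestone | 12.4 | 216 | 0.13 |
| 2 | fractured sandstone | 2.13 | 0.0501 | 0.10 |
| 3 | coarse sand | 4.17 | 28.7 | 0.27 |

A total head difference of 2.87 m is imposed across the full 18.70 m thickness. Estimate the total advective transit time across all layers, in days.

With flow normal to the layers, continuity requires the same specific discharge q through every layer.
Σ(b_i/K_i) = 12.4/216 + 2.13/0.0501 + 4.17/28.7 = 42.72 d.
q = Δh / Σ(b_i/K_i) = 2.87 / 42.72 = 0.06719 m/day.
In each layer the seepage velocity is v_i = q/n_i, so the layer transit time is t_i = b_i·n_i / q:
  layer 1 (karst limestone): t_1 = 12.4 × 0.13 / 0.06719 = 23.99 d
  layer 2 (fractured sandstone): t_2 = 2.13 × 0.10 / 0.06719 = 3.170 d
  layer 3 (coarse sand): t_3 = 4.17 × 0.27 / 0.06719 = 16.76 d
Total t = Σ t_i = 43.92 days.

43.9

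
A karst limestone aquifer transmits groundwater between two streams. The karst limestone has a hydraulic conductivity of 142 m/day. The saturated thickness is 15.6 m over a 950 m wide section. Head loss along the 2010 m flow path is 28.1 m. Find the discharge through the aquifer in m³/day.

Cross-sectional area A = 950 × 15.6 = 14820 m².
Hydraulic gradient i = Δh / L = 28.1 / 2010 = 0.01398.
Darcy's law: Q = K · A · i = 142.0 × 14820 × 0.01398 = 29420 m³/day.

29400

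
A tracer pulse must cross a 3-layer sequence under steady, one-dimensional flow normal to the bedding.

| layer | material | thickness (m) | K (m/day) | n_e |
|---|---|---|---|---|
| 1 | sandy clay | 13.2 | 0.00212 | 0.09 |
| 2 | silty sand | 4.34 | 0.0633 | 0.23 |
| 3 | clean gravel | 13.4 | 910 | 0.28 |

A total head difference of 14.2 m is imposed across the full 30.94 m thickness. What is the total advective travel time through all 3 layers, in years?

7.21

With flow normal to the layers, continuity requires the same specific discharge q through every layer.
Σ(b_i/K_i) = 13.2/0.00212 + 4.34/0.0633 + 13.4/910 = 6295 d.
q = Δh / Σ(b_i/K_i) = 14.2 / 6295 = 0.002256 m/day.
In each layer the seepage velocity is v_i = q/n_i, so the layer transit time is t_i = b_i·n_i / q:
  layer 1 (sandy clay): t_1 = 13.2 × 0.09 / 0.002256 = 526.7 d
  layer 2 (silty sand): t_2 = 4.34 × 0.23 / 0.002256 = 442.5 d
  layer 3 (clean gravel): t_3 = 13.4 × 0.28 / 0.002256 = 1663 d
Total t = Σ t_i = 2632 days = 7.207 years.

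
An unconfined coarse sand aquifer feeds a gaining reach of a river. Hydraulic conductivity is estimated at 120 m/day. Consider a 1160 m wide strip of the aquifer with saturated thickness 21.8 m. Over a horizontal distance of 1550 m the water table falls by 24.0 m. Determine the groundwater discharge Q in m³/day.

Cross-sectional area A = 1160 × 21.8 = 25288 m².
Hydraulic gradient i = Δh / L = 24.0 / 1550 = 0.01548.
Darcy's law: Q = K · A · i = 120.0 × 25288 × 0.01548 = 46987 m³/day.

47000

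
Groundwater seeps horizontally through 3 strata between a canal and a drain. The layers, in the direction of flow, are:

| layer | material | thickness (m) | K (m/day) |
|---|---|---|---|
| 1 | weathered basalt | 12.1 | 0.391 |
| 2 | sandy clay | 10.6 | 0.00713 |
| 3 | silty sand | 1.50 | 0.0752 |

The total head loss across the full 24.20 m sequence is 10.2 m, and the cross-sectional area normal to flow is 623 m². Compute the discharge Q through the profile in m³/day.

Flow is perpendicular to layering, so the layers act in series and the equivalent K is the thickness-weighted harmonic mean.
Total thickness L = 12.1 + 10.6 + 1.50 = 24.20 m.
Σ(b_i/K_i) = 12.1/0.391 + 10.6/0.00713 + 1.50/0.0752 = 1538 d.
K_eq = L / Σ(b_i/K_i) = 24.20 / 1538 = 0.01574 m/day.
Q = K_eq · A · (Δh/L) = 0.01574 × 623 × (10.2/24.20) = 4.133 m³/day.

4.13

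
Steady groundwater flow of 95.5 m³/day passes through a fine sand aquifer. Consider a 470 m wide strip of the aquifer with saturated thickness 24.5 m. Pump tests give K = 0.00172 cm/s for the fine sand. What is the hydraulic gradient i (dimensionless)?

0.00558

Convert K: 0.00172 cm/s × 864 = 1.486 m/day.
Cross-sectional area A = 470 × 24.5 = 11515 m².
From Q = K·A·i, i = Q / (K·A) = 95.5 / (1.486 × 11515) = 0.005581.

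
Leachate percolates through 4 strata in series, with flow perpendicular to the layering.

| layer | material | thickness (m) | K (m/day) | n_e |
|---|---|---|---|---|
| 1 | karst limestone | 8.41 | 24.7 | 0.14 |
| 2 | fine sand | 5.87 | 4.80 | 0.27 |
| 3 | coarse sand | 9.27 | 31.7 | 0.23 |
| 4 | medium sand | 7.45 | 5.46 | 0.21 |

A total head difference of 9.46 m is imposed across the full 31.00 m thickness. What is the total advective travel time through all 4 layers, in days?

2.20

With flow normal to the layers, continuity requires the same specific discharge q through every layer.
Σ(b_i/K_i) = 8.41/24.7 + 5.87/4.80 + 9.27/31.7 + 7.45/5.46 = 3.220 d.
q = Δh / Σ(b_i/K_i) = 9.46 / 3.220 = 2.938 m/day.
In each layer the seepage velocity is v_i = q/n_i, so the layer transit time is t_i = b_i·n_i / q:
  layer 1 (karst limestone): t_1 = 8.41 × 0.14 / 2.938 = 0.4008 d
  layer 2 (fine sand): t_2 = 5.87 × 0.27 / 2.938 = 0.5395 d
  layer 3 (coarse sand): t_3 = 9.27 × 0.23 / 2.938 = 0.7258 d
  layer 4 (medium sand): t_4 = 7.45 × 0.21 / 2.938 = 0.5326 d
Total t = Σ t_i = 2.199 days.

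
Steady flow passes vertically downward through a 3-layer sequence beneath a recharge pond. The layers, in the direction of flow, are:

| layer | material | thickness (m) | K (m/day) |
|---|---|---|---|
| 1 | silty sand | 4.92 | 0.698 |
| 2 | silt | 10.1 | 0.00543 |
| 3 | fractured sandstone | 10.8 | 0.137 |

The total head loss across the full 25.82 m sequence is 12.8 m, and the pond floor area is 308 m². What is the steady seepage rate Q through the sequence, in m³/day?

Flow is perpendicular to layering, so the layers act in series and the equivalent K is the thickness-weighted harmonic mean.
Total thickness L = 4.92 + 10.1 + 10.8 = 25.82 m.
Σ(b_i/K_i) = 4.92/0.698 + 10.1/0.00543 + 10.8/0.137 = 1946 d.
K_eq = L / Σ(b_i/K_i) = 25.82 / 1946 = 0.01327 m/day.
Q = K_eq · A · (Δh/L) = 0.01327 × 308 × (12.8/25.82) = 2.026 m³/day.

2.03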